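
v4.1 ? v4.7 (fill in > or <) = <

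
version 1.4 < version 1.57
True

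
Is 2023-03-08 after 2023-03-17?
No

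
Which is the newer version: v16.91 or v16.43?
v16.91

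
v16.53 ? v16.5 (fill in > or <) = >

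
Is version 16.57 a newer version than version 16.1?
Yes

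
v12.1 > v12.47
False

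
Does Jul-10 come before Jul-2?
No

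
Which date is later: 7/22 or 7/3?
7/22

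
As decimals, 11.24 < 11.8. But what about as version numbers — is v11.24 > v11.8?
True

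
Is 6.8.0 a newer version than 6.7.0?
Yes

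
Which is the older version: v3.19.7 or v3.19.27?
v3.19.7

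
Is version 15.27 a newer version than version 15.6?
Yes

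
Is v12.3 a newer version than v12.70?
No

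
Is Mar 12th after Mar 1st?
Yes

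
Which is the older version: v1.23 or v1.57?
v1.23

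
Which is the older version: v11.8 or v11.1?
v11.1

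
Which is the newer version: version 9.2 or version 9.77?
version 9.77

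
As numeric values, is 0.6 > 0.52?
True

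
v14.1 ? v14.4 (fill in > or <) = <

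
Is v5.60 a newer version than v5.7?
Yes. Version numbers are compared segment by segment as integers, not as decimals: minor version 60 > 7, so v5.60 > v5.7 (even though the decimal 5.60 < 5.7).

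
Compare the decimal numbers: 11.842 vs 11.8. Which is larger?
11.842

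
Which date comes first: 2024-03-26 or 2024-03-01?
2024-03-01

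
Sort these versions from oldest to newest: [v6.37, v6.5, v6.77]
[v6.5, v6.37, v6.77]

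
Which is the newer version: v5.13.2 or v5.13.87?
v5.13.87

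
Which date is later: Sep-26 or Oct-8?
Oct-8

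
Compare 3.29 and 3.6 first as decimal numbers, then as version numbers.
As decimals: 3.29 < 3.6. As versions: v3.29 > v3.6 (minor version 29 > 6).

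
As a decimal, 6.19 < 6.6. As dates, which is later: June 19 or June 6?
June 19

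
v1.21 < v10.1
True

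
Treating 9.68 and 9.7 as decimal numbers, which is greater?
9.7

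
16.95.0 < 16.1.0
False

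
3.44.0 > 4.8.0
False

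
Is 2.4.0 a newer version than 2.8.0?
No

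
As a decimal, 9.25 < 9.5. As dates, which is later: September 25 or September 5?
September 25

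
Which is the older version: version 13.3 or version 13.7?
version 13.3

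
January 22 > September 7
False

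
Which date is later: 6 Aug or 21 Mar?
6 Aug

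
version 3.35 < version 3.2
False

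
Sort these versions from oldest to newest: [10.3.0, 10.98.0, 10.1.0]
[10.1.0, 10.3.0, 10.98.0]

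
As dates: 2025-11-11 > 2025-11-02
True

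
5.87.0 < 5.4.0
False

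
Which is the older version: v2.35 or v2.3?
v2.3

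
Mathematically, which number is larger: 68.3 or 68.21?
68.3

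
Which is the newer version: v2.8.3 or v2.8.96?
v2.8.96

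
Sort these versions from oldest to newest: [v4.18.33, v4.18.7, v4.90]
[v4.18.7, v4.18.33, v4.90]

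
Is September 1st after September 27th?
No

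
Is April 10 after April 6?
Yes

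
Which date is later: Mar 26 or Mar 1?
Mar 26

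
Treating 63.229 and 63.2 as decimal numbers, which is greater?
63.229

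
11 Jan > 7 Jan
True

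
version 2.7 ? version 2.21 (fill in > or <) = <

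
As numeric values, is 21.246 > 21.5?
False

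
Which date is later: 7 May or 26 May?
26 May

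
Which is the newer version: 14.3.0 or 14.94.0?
14.94.0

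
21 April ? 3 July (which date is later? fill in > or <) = <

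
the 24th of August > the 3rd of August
True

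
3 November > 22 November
False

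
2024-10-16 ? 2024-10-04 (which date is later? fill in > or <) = >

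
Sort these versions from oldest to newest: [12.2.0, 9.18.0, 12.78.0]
[9.18.0, 12.2.0, 12.78.0]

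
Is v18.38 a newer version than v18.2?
Yes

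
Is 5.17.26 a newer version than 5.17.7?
Yes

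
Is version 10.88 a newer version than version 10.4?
Yes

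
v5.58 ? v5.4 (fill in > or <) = >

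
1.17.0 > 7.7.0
False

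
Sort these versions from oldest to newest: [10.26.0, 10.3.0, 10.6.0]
[10.3.0, 10.6.0, 10.26.0]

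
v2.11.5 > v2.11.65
False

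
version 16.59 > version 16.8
True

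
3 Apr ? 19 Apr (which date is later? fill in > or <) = <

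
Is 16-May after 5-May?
Yes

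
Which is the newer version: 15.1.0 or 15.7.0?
15.7.0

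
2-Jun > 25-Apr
True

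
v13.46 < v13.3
False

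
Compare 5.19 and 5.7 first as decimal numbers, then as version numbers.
As decimals: 5.19 < 5.7. As versions: v5.19 > v5.7 (minor version 19 > 7).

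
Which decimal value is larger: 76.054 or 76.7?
76.7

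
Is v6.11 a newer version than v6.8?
Yes. Version numbers are compared segment by segment as integers, not as decimals: minor version 11 > 8, so v6.11 > v6.8 (even though the decimal 6.11 < 6.8).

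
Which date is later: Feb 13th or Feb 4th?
Feb 13th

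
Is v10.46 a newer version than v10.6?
Yes. Version numbers are compared segment by segment as integers, not as decimals: minor version 46 > 6, so v10.46 > v10.6 (even though the decimal 10.46 < 10.6).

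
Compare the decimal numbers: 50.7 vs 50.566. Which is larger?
50.7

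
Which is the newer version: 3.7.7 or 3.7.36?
3.7.36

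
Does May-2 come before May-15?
Yes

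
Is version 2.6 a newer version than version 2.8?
No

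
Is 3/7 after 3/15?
No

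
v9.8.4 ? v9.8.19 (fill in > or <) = <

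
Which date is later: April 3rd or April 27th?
April 27th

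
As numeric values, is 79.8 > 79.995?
False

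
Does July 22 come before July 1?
No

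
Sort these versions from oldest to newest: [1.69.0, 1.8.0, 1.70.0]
[1.8.0, 1.69.0, 1.70.0]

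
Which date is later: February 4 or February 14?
February 14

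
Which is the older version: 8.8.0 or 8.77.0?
8.8.0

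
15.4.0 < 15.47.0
True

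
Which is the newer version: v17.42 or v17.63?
v17.63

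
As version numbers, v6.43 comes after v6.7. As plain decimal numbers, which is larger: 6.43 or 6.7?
6.7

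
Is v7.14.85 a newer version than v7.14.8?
Yes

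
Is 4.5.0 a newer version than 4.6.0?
No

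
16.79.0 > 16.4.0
True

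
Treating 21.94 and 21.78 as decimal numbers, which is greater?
21.94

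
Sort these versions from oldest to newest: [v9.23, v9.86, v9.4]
[v9.4, v9.23, v9.86]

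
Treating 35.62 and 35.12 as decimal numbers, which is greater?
35.62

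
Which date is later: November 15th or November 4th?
November 15th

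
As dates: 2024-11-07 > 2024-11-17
False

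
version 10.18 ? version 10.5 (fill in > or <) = >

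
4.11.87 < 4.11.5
False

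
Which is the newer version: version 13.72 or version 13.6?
version 13.72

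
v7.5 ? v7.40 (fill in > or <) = <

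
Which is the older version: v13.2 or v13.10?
v13.2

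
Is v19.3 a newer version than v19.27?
No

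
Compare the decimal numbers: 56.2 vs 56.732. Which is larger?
56.732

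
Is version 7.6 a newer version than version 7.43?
No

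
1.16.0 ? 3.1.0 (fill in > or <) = <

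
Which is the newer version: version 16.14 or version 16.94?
version 16.94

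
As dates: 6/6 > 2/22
True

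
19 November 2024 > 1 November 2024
True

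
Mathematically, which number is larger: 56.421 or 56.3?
56.421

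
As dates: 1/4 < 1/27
True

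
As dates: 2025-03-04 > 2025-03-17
False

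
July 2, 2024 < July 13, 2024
True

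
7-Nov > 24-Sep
True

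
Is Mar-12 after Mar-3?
Yes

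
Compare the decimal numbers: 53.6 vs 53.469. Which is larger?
53.6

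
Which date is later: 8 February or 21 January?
8 February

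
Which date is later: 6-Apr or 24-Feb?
6-Apr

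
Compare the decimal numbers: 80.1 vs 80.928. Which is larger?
80.928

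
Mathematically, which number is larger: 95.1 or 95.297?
95.297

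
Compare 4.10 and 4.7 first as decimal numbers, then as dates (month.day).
As decimals: 4.10 < 4.7. As dates: 4/10 is later than 4/7 (day 10 > day 7).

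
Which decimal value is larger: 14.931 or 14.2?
14.931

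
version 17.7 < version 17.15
True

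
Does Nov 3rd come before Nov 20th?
Yes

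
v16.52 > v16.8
True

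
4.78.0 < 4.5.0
False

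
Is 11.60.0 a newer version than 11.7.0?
Yes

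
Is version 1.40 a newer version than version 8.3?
No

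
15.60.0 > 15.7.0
True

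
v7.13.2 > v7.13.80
False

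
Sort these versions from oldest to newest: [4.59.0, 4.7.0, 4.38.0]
[4.7.0, 4.38.0, 4.59.0]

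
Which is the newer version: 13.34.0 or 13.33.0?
13.34.0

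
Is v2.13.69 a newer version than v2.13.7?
Yes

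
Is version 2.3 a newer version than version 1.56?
Yes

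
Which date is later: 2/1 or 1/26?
2/1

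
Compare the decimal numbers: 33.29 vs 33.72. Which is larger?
33.72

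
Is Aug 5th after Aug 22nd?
No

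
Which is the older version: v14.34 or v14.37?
v14.34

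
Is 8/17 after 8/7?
Yes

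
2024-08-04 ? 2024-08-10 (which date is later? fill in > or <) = <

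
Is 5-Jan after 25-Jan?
No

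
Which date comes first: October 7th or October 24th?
October 7th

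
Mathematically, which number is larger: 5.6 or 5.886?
5.886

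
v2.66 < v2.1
False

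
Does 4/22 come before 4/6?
No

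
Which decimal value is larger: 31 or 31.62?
31.62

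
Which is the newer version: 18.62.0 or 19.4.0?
19.4.0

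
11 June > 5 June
True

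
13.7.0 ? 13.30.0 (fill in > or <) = <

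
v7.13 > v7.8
True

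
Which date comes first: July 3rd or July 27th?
July 3rd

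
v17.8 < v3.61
False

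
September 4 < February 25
False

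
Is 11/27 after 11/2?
Yes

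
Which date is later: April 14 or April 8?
April 14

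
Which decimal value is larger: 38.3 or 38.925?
38.925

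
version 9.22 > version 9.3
True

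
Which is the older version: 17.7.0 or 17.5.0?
17.5.0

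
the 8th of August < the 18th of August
True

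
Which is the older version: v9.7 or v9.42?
v9.7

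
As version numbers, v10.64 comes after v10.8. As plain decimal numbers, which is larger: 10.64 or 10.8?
10.8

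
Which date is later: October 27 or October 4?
October 27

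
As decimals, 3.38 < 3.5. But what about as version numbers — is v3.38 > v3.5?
True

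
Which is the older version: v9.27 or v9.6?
v9.6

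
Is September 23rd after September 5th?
Yes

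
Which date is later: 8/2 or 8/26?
8/26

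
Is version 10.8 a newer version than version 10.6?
Yes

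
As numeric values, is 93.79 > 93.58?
True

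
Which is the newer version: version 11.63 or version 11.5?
version 11.63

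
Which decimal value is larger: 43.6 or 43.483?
43.6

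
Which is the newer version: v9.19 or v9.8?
v9.19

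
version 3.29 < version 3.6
False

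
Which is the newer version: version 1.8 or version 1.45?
version 1.45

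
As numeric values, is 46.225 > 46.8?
False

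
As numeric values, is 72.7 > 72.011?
True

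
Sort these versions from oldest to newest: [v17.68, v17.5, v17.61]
[v17.5, v17.61, v17.68]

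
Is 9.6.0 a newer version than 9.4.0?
Yes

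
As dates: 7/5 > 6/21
True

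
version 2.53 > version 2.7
True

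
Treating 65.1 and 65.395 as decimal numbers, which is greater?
65.395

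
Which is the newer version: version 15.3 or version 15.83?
version 15.83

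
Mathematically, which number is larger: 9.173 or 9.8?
9.8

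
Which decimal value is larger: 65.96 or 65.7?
65.96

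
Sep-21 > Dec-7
False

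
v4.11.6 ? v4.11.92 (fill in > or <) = <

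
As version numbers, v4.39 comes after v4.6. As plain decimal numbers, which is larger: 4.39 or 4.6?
4.6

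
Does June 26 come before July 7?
Yes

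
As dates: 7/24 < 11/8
True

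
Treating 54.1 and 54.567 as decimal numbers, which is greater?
54.567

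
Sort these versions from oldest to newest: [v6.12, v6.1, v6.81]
[v6.1, v6.12, v6.81]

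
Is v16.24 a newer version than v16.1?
Yes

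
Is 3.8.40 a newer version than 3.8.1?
Yes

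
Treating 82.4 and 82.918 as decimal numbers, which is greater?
82.918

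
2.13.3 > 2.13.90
False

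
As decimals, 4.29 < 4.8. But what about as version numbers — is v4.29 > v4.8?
True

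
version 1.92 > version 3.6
False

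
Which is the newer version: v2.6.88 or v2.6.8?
v2.6.88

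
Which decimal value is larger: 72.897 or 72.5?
72.897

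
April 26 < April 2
False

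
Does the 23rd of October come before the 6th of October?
No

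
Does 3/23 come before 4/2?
Yes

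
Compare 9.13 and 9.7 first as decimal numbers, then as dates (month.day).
As decimals: 9.13 < 9.7. As dates: 9/13 is later than 9/7 (day 13 > day 7).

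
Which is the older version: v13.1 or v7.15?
v7.15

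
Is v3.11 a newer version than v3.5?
Yes. Version numbers are compared segment by segment as integers, not as decimals: minor version 11 > 5, so v3.11 > v3.5 (even though the decimal 3.11 < 3.5).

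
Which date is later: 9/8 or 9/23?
9/23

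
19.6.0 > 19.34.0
False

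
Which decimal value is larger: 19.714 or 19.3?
19.714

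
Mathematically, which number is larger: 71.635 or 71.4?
71.635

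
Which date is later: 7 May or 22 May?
22 May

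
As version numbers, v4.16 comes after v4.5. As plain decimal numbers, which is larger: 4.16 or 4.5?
4.5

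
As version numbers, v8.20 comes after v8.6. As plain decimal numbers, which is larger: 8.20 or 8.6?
8.6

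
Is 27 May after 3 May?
Yes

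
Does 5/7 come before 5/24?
Yes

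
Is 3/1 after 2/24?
Yes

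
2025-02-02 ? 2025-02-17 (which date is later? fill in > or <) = <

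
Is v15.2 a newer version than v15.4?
No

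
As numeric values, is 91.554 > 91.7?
False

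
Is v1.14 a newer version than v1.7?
Yes. Version numbers are compared segment by segment as integers, not as decimals: minor version 14 > 7, so v1.14 > v1.7 (even though the decimal 1.14 < 1.7).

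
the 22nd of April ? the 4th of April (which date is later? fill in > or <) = >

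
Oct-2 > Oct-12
False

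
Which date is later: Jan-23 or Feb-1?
Feb-1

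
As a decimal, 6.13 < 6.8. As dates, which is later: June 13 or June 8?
June 13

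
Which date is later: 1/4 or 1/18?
1/18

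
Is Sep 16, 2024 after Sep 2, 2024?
Yes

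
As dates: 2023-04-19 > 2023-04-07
True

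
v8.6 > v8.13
False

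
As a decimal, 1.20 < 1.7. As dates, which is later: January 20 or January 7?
January 20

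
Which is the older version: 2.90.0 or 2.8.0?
2.8.0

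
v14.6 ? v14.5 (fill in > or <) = >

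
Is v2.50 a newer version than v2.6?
Yes. Version numbers are compared segment by segment as integers, not as decimals: minor version 50 > 6, so v2.50 > v2.6 (even though the decimal 2.50 < 2.6).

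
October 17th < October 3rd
False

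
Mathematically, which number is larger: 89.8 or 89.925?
89.925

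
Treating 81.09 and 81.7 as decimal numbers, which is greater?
81.7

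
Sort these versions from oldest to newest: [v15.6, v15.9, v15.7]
[v15.6, v15.7, v15.9]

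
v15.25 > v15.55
False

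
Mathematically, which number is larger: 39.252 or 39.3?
39.3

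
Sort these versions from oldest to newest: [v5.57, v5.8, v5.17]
[v5.8, v5.17, v5.57]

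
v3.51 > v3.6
True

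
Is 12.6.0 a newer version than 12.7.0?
No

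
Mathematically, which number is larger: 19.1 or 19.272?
19.272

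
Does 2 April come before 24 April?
Yes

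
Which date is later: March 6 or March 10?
March 10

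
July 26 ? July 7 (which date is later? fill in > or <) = >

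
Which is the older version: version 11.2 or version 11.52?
version 11.2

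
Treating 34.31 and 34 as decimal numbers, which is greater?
34.31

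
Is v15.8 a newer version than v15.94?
No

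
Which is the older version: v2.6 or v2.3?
v2.3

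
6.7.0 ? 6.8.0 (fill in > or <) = <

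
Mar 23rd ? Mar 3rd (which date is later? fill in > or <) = >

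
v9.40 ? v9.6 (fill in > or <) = >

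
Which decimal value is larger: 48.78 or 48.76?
48.78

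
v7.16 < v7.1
False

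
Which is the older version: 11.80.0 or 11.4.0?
11.4.0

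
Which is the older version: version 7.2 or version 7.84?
version 7.2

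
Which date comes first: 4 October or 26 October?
4 October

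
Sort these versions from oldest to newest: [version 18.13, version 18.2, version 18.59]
[version 18.2, version 18.13, version 18.59]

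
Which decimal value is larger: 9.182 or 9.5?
9.5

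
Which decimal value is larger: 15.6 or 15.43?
15.6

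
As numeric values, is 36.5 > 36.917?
False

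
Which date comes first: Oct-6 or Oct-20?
Oct-6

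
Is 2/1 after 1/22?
Yes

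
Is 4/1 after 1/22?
Yes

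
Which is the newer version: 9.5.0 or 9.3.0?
9.5.0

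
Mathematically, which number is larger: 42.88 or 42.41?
42.88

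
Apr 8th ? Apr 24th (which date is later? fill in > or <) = <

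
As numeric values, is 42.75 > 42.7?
True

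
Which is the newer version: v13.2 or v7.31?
v13.2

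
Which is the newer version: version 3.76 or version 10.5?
version 10.5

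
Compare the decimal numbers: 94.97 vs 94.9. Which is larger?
94.97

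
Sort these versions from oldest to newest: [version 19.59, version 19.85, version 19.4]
[version 19.4, version 19.59, version 19.85]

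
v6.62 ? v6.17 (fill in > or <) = >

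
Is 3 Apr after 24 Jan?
Yes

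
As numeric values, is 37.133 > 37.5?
False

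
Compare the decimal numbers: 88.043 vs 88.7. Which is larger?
88.7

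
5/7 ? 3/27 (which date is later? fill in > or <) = >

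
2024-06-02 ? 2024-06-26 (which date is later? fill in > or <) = <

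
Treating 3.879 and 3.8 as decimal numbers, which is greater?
3.879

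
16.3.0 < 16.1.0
False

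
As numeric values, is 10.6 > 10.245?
True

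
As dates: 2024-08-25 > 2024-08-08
True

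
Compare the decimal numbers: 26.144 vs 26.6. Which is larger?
26.6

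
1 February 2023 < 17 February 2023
True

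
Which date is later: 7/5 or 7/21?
7/21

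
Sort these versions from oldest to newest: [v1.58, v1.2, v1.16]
[v1.2, v1.16, v1.58]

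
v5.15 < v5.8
False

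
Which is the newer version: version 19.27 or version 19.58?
version 19.58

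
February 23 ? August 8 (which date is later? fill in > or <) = <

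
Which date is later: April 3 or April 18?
April 18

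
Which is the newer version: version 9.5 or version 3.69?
version 9.5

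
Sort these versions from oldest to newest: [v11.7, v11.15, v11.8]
[v11.7, v11.8, v11.15]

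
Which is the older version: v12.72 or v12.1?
v12.1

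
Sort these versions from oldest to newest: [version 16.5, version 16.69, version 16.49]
[version 16.5, version 16.49, version 16.69]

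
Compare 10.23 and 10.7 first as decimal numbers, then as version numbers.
As decimals: 10.23 < 10.7. As versions: v10.23 > v10.7 (minor version 23 > 7).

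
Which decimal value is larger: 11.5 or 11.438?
11.5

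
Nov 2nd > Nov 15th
False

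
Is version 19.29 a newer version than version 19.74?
No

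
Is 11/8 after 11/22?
No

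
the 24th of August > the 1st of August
True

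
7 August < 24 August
True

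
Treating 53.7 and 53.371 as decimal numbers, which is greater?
53.7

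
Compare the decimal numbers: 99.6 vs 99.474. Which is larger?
99.6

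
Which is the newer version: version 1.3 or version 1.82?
version 1.82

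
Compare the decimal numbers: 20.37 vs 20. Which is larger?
20.37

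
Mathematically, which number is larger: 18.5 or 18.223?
18.5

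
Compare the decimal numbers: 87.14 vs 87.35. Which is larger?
87.35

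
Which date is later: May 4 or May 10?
May 10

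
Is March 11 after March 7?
Yes. Day 11 comes after day 7 in March — this is a date comparison, not a decimal one (the decimal 3.11 would be smaller than 3.7).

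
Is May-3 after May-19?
No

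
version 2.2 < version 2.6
True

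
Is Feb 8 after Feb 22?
No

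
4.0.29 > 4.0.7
True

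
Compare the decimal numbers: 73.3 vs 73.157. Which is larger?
73.3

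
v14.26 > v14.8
True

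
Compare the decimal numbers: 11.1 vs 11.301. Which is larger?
11.301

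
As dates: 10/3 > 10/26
False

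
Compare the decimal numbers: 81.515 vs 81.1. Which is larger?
81.515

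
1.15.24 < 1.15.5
False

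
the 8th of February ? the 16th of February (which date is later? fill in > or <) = <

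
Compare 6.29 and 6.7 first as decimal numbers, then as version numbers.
As decimals: 6.29 < 6.7. As versions: v6.29 > v6.7 (minor version 29 > 7).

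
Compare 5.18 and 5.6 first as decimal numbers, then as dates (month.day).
As decimals: 5.18 < 5.6. As dates: 5/18 is later than 5/6 (day 18 > day 6).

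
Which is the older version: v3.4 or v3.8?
v3.4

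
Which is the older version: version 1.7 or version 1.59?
version 1.7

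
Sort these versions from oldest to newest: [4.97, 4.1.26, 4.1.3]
[4.1.3, 4.1.26, 4.97]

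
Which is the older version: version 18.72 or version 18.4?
version 18.4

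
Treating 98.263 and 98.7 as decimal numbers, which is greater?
98.7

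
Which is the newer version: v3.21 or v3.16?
v3.21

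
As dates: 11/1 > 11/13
False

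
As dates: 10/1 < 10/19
True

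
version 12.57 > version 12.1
True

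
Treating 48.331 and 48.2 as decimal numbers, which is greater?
48.331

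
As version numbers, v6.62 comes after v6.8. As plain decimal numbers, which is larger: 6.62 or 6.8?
6.8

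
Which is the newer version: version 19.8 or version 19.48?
version 19.48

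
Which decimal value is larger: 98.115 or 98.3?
98.3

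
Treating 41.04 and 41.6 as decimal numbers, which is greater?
41.6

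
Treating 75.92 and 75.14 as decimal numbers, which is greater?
75.92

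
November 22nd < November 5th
False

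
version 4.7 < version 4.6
False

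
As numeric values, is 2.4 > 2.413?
False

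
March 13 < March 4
False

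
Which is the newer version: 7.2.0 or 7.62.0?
7.62.0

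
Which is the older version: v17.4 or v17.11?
v17.4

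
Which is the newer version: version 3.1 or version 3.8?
version 3.8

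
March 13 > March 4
True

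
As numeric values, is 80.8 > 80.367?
True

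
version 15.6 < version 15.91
True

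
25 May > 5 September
False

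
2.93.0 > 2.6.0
True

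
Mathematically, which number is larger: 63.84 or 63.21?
63.84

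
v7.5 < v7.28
True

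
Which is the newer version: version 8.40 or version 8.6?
version 8.40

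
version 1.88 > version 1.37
True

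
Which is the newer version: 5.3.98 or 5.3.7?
5.3.98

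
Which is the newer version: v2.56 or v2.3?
v2.56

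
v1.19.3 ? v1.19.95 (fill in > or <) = <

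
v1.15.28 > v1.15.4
True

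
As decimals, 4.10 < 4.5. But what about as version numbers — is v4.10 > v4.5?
True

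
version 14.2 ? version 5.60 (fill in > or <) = >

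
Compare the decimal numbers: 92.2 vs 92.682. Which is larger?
92.682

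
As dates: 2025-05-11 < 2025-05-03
False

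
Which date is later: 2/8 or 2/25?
2/25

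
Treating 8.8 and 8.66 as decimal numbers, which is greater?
8.8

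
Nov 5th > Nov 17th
False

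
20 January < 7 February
True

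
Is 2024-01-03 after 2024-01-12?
No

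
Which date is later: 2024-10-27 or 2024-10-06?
2024-10-27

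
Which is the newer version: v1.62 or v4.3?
v4.3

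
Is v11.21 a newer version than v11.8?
Yes. Version numbers are compared segment by segment as integers, not as decimals: minor version 21 > 8, so v11.21 > v11.8 (even though the decimal 11.21 < 11.8).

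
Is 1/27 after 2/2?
No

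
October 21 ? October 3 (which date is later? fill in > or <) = >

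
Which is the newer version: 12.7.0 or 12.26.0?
12.26.0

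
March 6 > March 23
False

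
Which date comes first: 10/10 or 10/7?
10/7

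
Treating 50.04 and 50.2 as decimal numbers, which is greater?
50.2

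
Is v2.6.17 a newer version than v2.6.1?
Yes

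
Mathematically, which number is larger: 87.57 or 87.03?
87.57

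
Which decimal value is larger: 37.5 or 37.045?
37.5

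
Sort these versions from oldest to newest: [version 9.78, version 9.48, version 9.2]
[version 9.2, version 9.48, version 9.78]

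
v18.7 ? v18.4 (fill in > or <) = >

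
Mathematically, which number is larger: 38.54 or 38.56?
38.56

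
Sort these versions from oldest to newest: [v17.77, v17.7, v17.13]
[v17.7, v17.13, v17.77]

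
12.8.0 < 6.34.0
False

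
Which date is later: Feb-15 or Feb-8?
Feb-15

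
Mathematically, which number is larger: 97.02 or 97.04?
97.04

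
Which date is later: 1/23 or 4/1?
4/1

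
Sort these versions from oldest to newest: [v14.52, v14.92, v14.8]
[v14.8, v14.52, v14.92]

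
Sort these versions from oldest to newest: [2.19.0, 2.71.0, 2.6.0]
[2.6.0, 2.19.0, 2.71.0]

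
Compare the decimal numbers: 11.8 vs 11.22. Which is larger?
11.8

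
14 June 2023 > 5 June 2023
True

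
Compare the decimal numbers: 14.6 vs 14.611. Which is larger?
14.611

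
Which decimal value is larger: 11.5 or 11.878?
11.878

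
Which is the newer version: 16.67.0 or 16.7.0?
16.67.0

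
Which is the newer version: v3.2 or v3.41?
v3.41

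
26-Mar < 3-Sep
True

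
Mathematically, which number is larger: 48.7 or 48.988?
48.988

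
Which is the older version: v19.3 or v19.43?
v19.3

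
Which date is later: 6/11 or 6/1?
6/11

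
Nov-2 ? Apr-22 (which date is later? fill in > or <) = >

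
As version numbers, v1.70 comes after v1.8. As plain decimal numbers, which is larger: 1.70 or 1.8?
1.8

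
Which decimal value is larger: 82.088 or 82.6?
82.6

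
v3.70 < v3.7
False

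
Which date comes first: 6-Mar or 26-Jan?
26-Jan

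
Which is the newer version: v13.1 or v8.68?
v13.1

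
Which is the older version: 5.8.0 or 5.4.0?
5.4.0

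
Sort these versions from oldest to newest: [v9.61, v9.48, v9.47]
[v9.47, v9.48, v9.61]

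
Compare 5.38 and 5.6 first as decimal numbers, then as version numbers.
As decimals: 5.38 < 5.6. As versions: v5.38 > v5.6 (minor version 38 > 6).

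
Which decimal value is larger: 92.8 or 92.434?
92.8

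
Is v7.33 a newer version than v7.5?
Yes. Version numbers are compared segment by segment as integers, not as decimals: minor version 33 > 5, so v7.33 > v7.5 (even though the decimal 7.33 < 7.5).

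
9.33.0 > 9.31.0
True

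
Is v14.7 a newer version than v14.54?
No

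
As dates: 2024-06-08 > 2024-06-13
False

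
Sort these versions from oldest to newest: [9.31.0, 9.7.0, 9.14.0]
[9.7.0, 9.14.0, 9.31.0]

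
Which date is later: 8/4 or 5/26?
8/4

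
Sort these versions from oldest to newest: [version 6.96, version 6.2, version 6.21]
[version 6.2, version 6.21, version 6.96]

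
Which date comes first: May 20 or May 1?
May 1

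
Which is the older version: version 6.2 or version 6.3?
version 6.2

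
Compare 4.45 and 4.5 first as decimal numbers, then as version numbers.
As decimals: 4.45 < 4.5. As versions: v4.45 > v4.5 (minor version 45 > 5).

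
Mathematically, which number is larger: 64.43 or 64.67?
64.67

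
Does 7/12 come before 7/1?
No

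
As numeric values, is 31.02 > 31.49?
False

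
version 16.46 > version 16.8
True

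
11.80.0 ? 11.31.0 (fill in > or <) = >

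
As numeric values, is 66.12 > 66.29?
False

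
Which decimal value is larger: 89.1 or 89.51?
89.51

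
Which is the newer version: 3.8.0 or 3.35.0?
3.35.0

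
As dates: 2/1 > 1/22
True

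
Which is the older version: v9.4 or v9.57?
v9.4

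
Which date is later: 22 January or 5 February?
5 February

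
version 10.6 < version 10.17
True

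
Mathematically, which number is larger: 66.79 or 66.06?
66.79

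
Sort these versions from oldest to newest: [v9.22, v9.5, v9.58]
[v9.5, v9.22, v9.58]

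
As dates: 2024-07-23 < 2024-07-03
False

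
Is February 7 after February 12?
No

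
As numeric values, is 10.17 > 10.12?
True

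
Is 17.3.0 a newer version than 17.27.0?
No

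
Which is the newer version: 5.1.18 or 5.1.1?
5.1.18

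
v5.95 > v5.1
True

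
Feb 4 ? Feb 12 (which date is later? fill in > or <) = <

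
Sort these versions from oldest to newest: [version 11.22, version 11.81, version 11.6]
[version 11.6, version 11.22, version 11.81]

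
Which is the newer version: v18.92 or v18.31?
v18.92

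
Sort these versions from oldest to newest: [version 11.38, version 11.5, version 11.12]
[version 11.5, version 11.12, version 11.38]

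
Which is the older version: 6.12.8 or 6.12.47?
6.12.8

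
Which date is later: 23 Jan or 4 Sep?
4 Sep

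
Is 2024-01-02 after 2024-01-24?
No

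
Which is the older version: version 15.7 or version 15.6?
version 15.6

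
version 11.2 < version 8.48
False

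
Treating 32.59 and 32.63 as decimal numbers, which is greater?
32.63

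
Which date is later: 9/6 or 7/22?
9/6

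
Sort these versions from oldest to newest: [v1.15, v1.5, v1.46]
[v1.5, v1.15, v1.46]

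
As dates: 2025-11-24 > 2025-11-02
True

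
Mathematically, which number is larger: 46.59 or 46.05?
46.59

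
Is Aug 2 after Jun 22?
Yes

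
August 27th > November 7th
False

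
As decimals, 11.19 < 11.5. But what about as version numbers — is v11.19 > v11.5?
True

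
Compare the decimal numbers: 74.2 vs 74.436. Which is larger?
74.436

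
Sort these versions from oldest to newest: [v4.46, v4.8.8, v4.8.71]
[v4.8.8, v4.8.71, v4.46]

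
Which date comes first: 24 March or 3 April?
24 March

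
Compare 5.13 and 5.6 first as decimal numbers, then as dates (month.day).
As decimals: 5.13 < 5.6. As dates: 5/13 is later than 5/6 (day 13 > day 6).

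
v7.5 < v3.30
False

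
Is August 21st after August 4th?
Yes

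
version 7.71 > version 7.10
True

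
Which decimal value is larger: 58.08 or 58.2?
58.2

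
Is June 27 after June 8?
Yes. Day 27 comes after day 8 in June — this is a date comparison, not a decimal one (the decimal 6.27 would be smaller than 6.8).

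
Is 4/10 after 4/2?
Yes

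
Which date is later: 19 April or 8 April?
19 April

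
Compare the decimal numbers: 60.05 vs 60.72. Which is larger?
60.72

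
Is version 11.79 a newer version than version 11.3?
Yes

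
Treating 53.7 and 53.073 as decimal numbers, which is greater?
53.7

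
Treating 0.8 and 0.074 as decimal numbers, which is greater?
0.8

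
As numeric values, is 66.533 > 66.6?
False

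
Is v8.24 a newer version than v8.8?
Yes. Version numbers are compared segment by segment as integers, not as decimals: minor version 24 > 8, so v8.24 > v8.8 (even though the decimal 8.24 < 8.8).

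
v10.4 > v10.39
False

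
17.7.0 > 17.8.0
False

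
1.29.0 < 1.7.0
False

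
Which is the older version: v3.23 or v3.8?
v3.8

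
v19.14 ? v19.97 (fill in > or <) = <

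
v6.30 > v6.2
True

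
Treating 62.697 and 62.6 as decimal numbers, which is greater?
62.697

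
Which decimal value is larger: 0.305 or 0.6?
0.6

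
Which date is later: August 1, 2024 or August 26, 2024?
August 26, 2024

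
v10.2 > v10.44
False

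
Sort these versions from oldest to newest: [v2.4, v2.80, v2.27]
[v2.4, v2.27, v2.80]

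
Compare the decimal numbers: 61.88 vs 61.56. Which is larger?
61.88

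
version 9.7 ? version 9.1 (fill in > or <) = >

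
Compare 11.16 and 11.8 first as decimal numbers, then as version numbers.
As decimals: 11.16 < 11.8. As versions: v11.16 > v11.8 (minor version 16 > 8).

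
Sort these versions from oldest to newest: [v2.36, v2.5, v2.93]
[v2.5, v2.36, v2.93]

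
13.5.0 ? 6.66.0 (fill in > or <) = >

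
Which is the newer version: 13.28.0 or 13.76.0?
13.76.0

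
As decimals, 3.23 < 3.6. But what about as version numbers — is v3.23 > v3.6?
True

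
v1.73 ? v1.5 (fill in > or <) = >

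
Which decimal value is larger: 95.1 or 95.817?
95.817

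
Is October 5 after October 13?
No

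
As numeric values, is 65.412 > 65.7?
False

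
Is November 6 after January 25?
Yes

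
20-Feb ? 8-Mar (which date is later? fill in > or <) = <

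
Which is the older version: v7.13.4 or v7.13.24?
v7.13.4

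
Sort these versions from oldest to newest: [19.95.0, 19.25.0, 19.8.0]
[19.8.0, 19.25.0, 19.95.0]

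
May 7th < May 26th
True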